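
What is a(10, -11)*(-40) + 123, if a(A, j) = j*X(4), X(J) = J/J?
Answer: 563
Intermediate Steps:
X(J) = 1
a(A, j) = j (a(A, j) = j*1 = j)
a(10, -11)*(-40) + 123 = -11*(-40) + 123 = 440 + 123 = 563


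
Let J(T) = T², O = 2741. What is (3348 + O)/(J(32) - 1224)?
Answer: -6089/200 ≈ -30.445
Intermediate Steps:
(3348 + O)/(J(32) - 1224) = (3348 + 2741)/(32² - 1224) = 6089/(1024 - 1224) = 6089/(-200) = 6089*(-1/200) = -6089/200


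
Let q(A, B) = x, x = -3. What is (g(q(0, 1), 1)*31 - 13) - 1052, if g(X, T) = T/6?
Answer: -6359/6 ≈ -1059.8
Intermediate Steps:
q(A, B) = -3
g(X, T) = T/6 (g(X, T) = T*(⅙) = T/6)
(g(q(0, 1), 1)*31 - 13) - 1052 = (((⅙)*1)*31 - 13) - 1052 = ((⅙)*31 - 13) - 1052 = (31/6 - 13) - 1052 = -47/6 - 1052 = -6359/6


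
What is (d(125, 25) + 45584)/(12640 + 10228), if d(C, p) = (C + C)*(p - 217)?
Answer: -604/5717 ≈ -0.10565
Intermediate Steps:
d(C, p) = 2*C*(-217 + p) (d(C, p) = (2*C)*(-217 + p) = 2*C*(-217 + p))
(d(125, 25) + 45584)/(12640 + 10228) = (2*125*(-217 + 25) + 45584)/(12640 + 10228) = (2*125*(-192) + 45584)/22868 = (-48000 + 45584)*(1/22868) = -2416*1/22868 = -604/5717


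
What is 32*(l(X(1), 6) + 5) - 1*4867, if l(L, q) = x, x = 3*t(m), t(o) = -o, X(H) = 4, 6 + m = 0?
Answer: -4131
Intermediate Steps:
m = -6 (m = -6 + 0 = -6)
x = 18 (x = 3*(-1*(-6)) = 3*6 = 18)
l(L, q) = 18
32*(l(X(1), 6) + 5) - 1*4867 = 32*(18 + 5) - 1*4867 = 32*23 - 4867 = 736 - 4867 = -4131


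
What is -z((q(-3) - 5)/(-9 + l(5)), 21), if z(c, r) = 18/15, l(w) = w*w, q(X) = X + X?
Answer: -6/5 ≈ -1.2000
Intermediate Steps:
q(X) = 2*X
l(w) = w²
z(c, r) = 6/5 (z(c, r) = 18*(1/15) = 6/5)
-z((q(-3) - 5)/(-9 + l(5)), 21) = -1*6/5 = -6/5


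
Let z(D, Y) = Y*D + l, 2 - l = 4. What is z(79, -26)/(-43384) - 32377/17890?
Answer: -170982741/97017470 ≈ -1.7624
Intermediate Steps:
l = -2 (l = 2 - 1*4 = 2 - 4 = -2)
z(D, Y) = -2 + D*Y (z(D, Y) = Y*D - 2 = D*Y - 2 = -2 + D*Y)
z(79, -26)/(-43384) - 32377/17890 = (-2 + 79*(-26))/(-43384) - 32377/17890 = (-2 - 2054)*(-1/43384) - 32377*1/17890 = -2056*(-1/43384) - 32377/17890 = 257/5423 - 32377/17890 = -170982741/97017470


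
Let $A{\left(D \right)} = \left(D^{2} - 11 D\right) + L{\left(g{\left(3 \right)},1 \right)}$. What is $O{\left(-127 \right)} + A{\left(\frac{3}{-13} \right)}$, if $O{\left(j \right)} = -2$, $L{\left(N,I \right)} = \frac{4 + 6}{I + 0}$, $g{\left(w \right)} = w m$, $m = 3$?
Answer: $\frac{1790}{169} \approx 10.592$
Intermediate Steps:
$g{\left(w \right)} = 3 w$ ($g{\left(w \right)} = w 3 = 3 w$)
$L{\left(N,I \right)} = \frac{10}{I}$
$A{\left(D \right)} = 10 + D^{2} - 11 D$ ($A{\left(D \right)} = \left(D^{2} - 11 D\right) + \frac{10}{1} = \left(D^{2} - 11 D\right) + 10 \cdot 1 = \left(D^{2} - 11 D\right) + 10 = 10 + D^{2} - 11 D$)
$O{\left(-127 \right)} + A{\left(\frac{3}{-13} \right)} = -2 + \left(10 + \left(\frac{3}{-13}\right)^{2} - 11 \frac{3}{-13}\right) = -2 + \left(10 + \left(3 \left(- \frac{1}{13}\right)\right)^{2} - 11 \cdot 3 \left(- \frac{1}{13}\right)\right) = -2 + \left(10 + \left(- \frac{3}{13}\right)^{2} - - \frac{33}{13}\right) = -2 + \left(10 + \frac{9}{169} + \frac{33}{13}\right) = -2 + \frac{2128}{169} = \frac{1790}{169}$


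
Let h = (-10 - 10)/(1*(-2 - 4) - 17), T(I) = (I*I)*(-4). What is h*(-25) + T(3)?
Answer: -1328/23 ≈ -57.739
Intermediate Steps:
T(I) = -4*I**2 (T(I) = I**2*(-4) = -4*I**2)
h = 20/23 (h = -20/(1*(-6) - 17) = -20/(-6 - 17) = -20/(-23) = -20*(-1/23) = 20/23 ≈ 0.86957)
h*(-25) + T(3) = (20/23)*(-25) - 4*3**2 = -500/23 - 4*9 = -500/23 - 36 = -1328/23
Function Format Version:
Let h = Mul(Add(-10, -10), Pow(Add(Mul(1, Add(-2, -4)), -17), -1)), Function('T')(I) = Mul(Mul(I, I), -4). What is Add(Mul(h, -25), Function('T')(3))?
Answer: Rational(-1328, 23) ≈ -57.739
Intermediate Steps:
Function('T')(I) = Mul(-4, Pow(I, 2)) (Function('T')(I) = Mul(Pow(I, 2), -4) = Mul(-4, Pow(I, 2)))
h = Rational(20, 23) (h = Mul(-20, Pow(Add(Mul(1, -6), -17), -1)) = Mul(-20, Pow(Add(-6, -17), -1)) = Mul(-20, Pow(-23, -1)) = Mul(-20, Rational(-1, 23)) = Rational(20, 23) ≈ 0.86957)
Add(Mul(h, -25), Function('T')(3)) = Add(Mul(Rational(20, 23), -25), Mul(-4, Pow(3, 2))) = Add(Rational(-500, 23), Mul(-4, 9)) = Add(Rational(-500, 23), -36) = Rational(-1328, 23)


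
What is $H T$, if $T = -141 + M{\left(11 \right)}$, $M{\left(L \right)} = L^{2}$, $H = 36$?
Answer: $-720$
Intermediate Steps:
$T = -20$ ($T = -141 + 11^{2} = -141 + 121 = -20$)
$H T = 36 \left(-20\right) = -720$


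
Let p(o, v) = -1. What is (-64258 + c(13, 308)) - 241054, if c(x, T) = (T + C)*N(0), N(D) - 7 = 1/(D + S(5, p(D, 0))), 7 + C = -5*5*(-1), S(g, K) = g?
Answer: -1514824/5 ≈ -3.0297e+5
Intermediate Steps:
C = 18 (C = -7 - 5*5*(-1) = -7 - 25*(-1) = -7 + 25 = 18)
N(D) = 7 + 1/(5 + D) (N(D) = 7 + 1/(D + 5) = 7 + 1/(5 + D))
c(x, T) = 648/5 + 36*T/5 (c(x, T) = (T + 18)*((36 + 7*0)/(5 + 0)) = (18 + T)*((36 + 0)/5) = (18 + T)*((1/5)*36) = (18 + T)*(36/5) = 648/5 + 36*T/5)
(-64258 + c(13, 308)) - 241054 = (-64258 + (648/5 + (36/5)*308)) - 241054 = (-64258 + (648/5 + 11088/5)) - 241054 = (-64258 + 11736/5) - 241054 = -309554/5 - 241054 = -1514824/5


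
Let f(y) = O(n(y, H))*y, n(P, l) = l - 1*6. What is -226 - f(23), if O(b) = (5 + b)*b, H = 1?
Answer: -226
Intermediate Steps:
n(P, l) = -6 + l (n(P, l) = l - 6 = -6 + l)
O(b) = b*(5 + b)
f(y) = 0 (f(y) = ((-6 + 1)*(5 + (-6 + 1)))*y = (-5*(5 - 5))*y = (-5*0)*y = 0*y = 0)
-226 - f(23) = -226 - 1*0 = -226 + 0 = -226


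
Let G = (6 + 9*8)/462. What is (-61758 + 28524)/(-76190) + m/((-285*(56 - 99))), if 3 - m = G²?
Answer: 2543285543/5827323579 ≈ 0.43644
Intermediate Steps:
G = 13/77 (G = (6 + 72)*(1/462) = 78*(1/462) = 13/77 ≈ 0.16883)
m = 17618/5929 (m = 3 - (13/77)² = 3 - 1*169/5929 = 3 - 169/5929 = 17618/5929 ≈ 2.9715)
(-61758 + 28524)/(-76190) + m/((-285*(56 - 99))) = (-61758 + 28524)/(-76190) + 17618/(5929*((-285*(56 - 99)))) = -33234*(-1/76190) + 17618/(5929*((-285*(-43)))) = 16617/38095 + (17618/5929)/12255 = 16617/38095 + (17618/5929)*(1/12255) = 16617/38095 + 17618/72659895 = 2543285543/5827323579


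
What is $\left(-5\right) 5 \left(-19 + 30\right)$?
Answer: $-275$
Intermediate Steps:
$\left(-5\right) 5 \left(-19 + 30\right) = \left(-25\right) 11 = -275$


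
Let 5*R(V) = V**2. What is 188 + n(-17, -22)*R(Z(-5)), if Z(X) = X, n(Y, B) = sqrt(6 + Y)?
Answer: 188 + 5*I*sqrt(11) ≈ 188.0 + 16.583*I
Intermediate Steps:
R(V) = V**2/5
188 + n(-17, -22)*R(Z(-5)) = 188 + sqrt(6 - 17)*((1/5)*(-5)**2) = 188 + sqrt(-11)*((1/5)*25) = 188 + (I*sqrt(11))*5 = 188 + 5*I*sqrt(11)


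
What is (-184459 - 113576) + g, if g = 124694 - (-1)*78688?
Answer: -94653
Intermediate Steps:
g = 203382 (g = 124694 - 1*(-78688) = 124694 + 78688 = 203382)
(-184459 - 113576) + g = (-184459 - 113576) + 203382 = -298035 + 203382 = -94653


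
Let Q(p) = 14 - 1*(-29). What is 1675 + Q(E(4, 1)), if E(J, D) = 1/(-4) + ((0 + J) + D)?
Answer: 1718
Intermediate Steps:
E(J, D) = -¼ + D + J (E(J, D) = -¼ + (J + D) = -¼ + (D + J) = -¼ + D + J)
Q(p) = 43 (Q(p) = 14 + 29 = 43)
1675 + Q(E(4, 1)) = 1675 + 43 = 1718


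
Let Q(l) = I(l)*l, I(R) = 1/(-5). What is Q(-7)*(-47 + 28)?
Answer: -133/5 ≈ -26.600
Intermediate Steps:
I(R) = -⅕
Q(l) = -l/5
Q(-7)*(-47 + 28) = (-⅕*(-7))*(-47 + 28) = (7/5)*(-19) = -133/5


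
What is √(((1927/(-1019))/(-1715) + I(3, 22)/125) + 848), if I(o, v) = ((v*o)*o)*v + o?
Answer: 3*√152853828861930/1248275 ≈ 29.713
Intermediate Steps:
I(o, v) = o + o²*v² (I(o, v) = ((o*v)*o)*v + o = (v*o²)*v + o = o²*v² + o = o + o²*v²)
√(((1927/(-1019))/(-1715) + I(3, 22)/125) + 848) = √(((1927/(-1019))/(-1715) + (3*(1 + 3*22²))/125) + 848) = √(((1927*(-1/1019))*(-1/1715) + (3*(1 + 3*484))*(1/125)) + 848) = √((-1927/1019*(-1/1715) + (3*(1 + 1452))*(1/125)) + 848) = √((1927/1747585 + (3*1453)*(1/125)) + 848) = √((1927/1747585 + 4359*(1/125)) + 848) = √((1927/1747585 + 4359/125) + 848) = √(1523592778/43689625 + 848) = √(38572394778/43689625) = 3*√152853828861930/1248275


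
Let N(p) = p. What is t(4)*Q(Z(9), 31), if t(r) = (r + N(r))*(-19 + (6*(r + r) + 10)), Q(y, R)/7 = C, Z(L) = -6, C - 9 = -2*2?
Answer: 10920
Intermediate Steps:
C = 5 (C = 9 - 2*2 = 9 - 4 = 5)
Q(y, R) = 35 (Q(y, R) = 7*5 = 35)
t(r) = 2*r*(-9 + 12*r) (t(r) = (r + r)*(-19 + (6*(r + r) + 10)) = (2*r)*(-19 + (6*(2*r) + 10)) = (2*r)*(-19 + (12*r + 10)) = (2*r)*(-19 + (10 + 12*r)) = (2*r)*(-9 + 12*r) = 2*r*(-9 + 12*r))
t(4)*Q(Z(9), 31) = (6*4*(-3 + 4*4))*35 = (6*4*(-3 + 16))*35 = (6*4*13)*35 = 312*35 = 10920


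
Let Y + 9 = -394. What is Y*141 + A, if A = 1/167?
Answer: -9489440/167 ≈ -56823.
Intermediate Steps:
Y = -403 (Y = -9 - 394 = -403)
A = 1/167 ≈ 0.0059880
Y*141 + A = -403*141 + 1/167 = -56823 + 1/167 = -9489440/167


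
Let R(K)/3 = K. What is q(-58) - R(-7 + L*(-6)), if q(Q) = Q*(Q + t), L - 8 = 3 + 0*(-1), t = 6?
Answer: 3235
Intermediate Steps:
L = 11 (L = 8 + (3 + 0*(-1)) = 8 + (3 + 0) = 8 + 3 = 11)
q(Q) = Q*(6 + Q) (q(Q) = Q*(Q + 6) = Q*(6 + Q))
R(K) = 3*K
q(-58) - R(-7 + L*(-6)) = -58*(6 - 58) - 3*(-7 + 11*(-6)) = -58*(-52) - 3*(-7 - 66) = 3016 - 3*(-73) = 3016 - 1*(-219) = 3016 + 219 = 3235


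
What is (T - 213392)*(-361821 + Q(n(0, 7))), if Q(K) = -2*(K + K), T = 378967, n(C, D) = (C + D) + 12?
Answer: -59921095775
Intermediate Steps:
n(C, D) = 12 + C + D
Q(K) = -4*K
(T - 213392)*(-361821 + Q(n(0, 7))) = (378967 - 213392)*(-361821 - 4*(12 + 0 + 7)) = 165575*(-361821 - 4*19) = 165575*(-361821 - 76) = 165575*(-361897) = -59921095775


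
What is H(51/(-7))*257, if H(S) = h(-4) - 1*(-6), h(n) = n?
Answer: 514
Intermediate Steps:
H(S) = 2 (H(S) = -4 - 1*(-6) = -4 + 6 = 2)
H(51/(-7))*257 = 2*257 = 514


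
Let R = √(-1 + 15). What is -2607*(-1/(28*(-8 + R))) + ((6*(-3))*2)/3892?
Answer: -362598/24325 - 2607*√14/1400 ≈ -21.874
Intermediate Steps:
R = √14 ≈ 3.7417
-2607*(-1/(28*(-8 + R))) + ((6*(-3))*2)/3892 = -2607*(-1/(28*(-8 + √14))) + ((6*(-3))*2)/3892 = -2607/(224 - 28*√14) - 18*2*(1/3892) = -2607/(224 - 28*√14) - 36*1/3892 = -2607/(224 - 28*√14) - 9/973 = -9/973 - 2607/(224 - 28*√14)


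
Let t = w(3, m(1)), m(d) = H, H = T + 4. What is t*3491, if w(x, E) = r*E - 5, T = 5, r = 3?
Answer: 76802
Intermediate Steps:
H = 9 (H = 5 + 4 = 9)
m(d) = 9
w(x, E) = -5 + 3*E (w(x, E) = 3*E - 5 = -5 + 3*E)
t = 22 (t = -5 + 3*9 = -5 + 27 = 22)
t*3491 = 22*3491 = 76802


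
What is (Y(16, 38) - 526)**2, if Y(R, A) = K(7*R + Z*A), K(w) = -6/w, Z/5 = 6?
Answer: 108424659841/391876 ≈ 2.7668e+5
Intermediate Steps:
Z = 30 (Z = 5*6 = 30)
Y(R, A) = -6/(7*R + 30*A)
(Y(16, 38) - 526)**2 = (-6/(7*16 + 30*38) - 526)**2 = (-6/(112 + 1140) - 526)**2 = (-6/1252 - 526)**2 = (-6*1/1252 - 526)**2 = (-3/626 - 526)**2 = (-329279/626)**2 = 108424659841/391876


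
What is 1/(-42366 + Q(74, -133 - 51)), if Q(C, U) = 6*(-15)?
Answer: -1/42456 ≈ -2.3554e-5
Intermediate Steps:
Q(C, U) = -90
1/(-42366 + Q(74, -133 - 51)) = 1/(-42366 - 90) = 1/(-42456) = -1/42456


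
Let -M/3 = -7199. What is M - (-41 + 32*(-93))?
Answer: 24614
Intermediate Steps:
M = 21597 (M = -3*(-7199) = 21597)
M - (-41 + 32*(-93)) = 21597 - (-41 + 32*(-93)) = 21597 - (-41 - 2976) = 21597 - 1*(-3017) = 21597 + 3017 = 24614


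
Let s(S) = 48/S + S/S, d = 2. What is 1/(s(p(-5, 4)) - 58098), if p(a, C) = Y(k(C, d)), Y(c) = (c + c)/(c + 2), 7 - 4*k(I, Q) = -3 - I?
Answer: -7/406415 ≈ -1.7224e-5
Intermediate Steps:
k(I, Q) = 5/2 + I/4 (k(I, Q) = 7/4 - (-3 - I)/4 = 7/4 + (3/4 + I/4) = 5/2 + I/4)
Y(c) = 2*c/(2 + c) (Y(c) = (2*c)/(2 + c) = 2*c/(2 + c))
p(a, C) = 2*(5/2 + C/4)/(9/2 + C/4) (p(a, C) = 2*(5/2 + C/4)/(2 + (5/2 + C/4)) = 2*(5/2 + C/4)/(9/2 + C/4))
s(S) = 1 + 48/S (s(S) = 48/S + 1 = 1 + 48/S)
1/(s(p(-5, 4)) - 58098) = 1/((48 + 2*(10 + 4)/(18 + 4))/((2*(10 + 4)/(18 + 4))) - 58098) = 1/((48 + 2*14/22)/((2*14/22)) - 58098) = 1/((48 + 2*(1/22)*14)/((2*(1/22)*14)) - 58098) = 1/((48 + 14/11)/(14/11) - 58098) = 1/((11/14)*(542/11) - 58098) = 1/(271/7 - 58098) = 1/(-406415/7) = -7/406415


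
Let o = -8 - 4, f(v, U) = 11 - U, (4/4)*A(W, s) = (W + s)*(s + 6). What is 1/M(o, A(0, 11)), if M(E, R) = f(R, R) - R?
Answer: -1/363 ≈ -0.0027548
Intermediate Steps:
A(W, s) = (6 + s)*(W + s) (A(W, s) = (W + s)*(s + 6) = (W + s)*(6 + s) = (6 + s)*(W + s))
o = -12 (o = -1*8 - 4 = -8 - 4 = -12)
M(E, R) = 11 - 2*R (M(E, R) = (11 - R) - R = 11 - 2*R)
1/M(o, A(0, 11)) = 1/(11 - 2*(11² + 6*0 + 6*11 + 0*11)) = 1/(11 - 2*(121 + 0 + 66 + 0)) = 1/(11 - 2*187) = 1/(11 - 374) = 1/(-363) = -1/363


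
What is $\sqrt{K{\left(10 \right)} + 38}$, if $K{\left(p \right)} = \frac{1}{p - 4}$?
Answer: $\frac{\sqrt{1374}}{6} \approx 6.1779$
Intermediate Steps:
$K{\left(p \right)} = \frac{1}{-4 + p}$
$\sqrt{K{\left(10 \right)} + 38} = \sqrt{\frac{1}{-4 + 10} + 38} = \sqrt{\frac{1}{6} + 38} = \sqrt{\frac{229}{6}} = \frac{\sqrt{1374}}{6}$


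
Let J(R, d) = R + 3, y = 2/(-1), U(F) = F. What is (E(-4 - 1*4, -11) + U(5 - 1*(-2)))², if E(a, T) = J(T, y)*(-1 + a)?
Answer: 6241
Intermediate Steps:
y = -2 (y = 2*(-1) = -2)
J(R, d) = 3 + R
E(a, T) = (-1 + a)*(3 + T) (E(a, T) = (3 + T)*(-1 + a) = (-1 + a)*(3 + T))
(E(-4 - 1*4, -11) + U(5 - 1*(-2)))² = ((-1 + (-4 - 1*4))*(3 - 11) + (5 - 1*(-2)))² = ((-1 + (-4 - 4))*(-8) + (5 + 2))² = ((-1 - 8)*(-8) + 7)² = (-9*(-8) + 7)² = (72 + 7)² = 79² = 6241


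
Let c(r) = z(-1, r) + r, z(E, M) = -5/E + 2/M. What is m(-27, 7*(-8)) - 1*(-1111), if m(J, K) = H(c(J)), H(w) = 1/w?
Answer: 662129/596 ≈ 1111.0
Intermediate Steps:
c(r) = 5 + r + 2/r (c(r) = (-5/(-1) + 2/r) + r = (-5*(-1) + 2/r) + r = (5 + 2/r) + r = 5 + r + 2/r)
m(J, K) = 1/(5 + J + 2/J)
m(-27, 7*(-8)) - 1*(-1111) = -27/(2 + (-27)² + 5*(-27)) - 1*(-1111) = -27/(2 + 729 - 135) + 1111 = -27/596 + 1111 = 662129/596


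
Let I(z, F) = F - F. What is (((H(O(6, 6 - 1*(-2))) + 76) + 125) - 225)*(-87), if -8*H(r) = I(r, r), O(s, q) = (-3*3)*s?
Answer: 2088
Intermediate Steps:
O(s, q) = -9*s
I(z, F) = 0
H(r) = 0 (H(r) = -⅛*0 = 0)
(((H(O(6, 6 - 1*(-2))) + 76) + 125) - 225)*(-87) = (((0 + 76) + 125) - 225)*(-87) = ((76 + 125) - 225)*(-87) = (201 - 225)*(-87) = -24*(-87) = 2088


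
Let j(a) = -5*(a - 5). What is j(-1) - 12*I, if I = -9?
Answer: 138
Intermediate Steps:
j(a) = 25 - 5*a (j(a) = -5*(-5 + a) = 25 - 5*a)
j(-1) - 12*I = (25 - 5*(-1)) - 12*(-9) = (25 + 5) + 108 = 30 + 108 = 138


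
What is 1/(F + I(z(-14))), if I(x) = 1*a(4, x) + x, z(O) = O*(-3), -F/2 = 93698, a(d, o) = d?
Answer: -1/187350 ≈ -5.3376e-6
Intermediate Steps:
F = -187396 (F = -2*93698 = -187396)
z(O) = -3*O
I(x) = 4 + x (I(x) = 1*4 + x = 4 + x)
1/(F + I(z(-14))) = 1/(-187396 + (4 - 3*(-14))) = 1/(-187396 + (4 + 42)) = 1/(-187396 + 46) = 1/(-187350) = -1/187350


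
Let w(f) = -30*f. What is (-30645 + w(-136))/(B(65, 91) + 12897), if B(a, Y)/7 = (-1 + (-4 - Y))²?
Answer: -8855/25803 ≈ -0.34318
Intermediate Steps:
B(a, Y) = 7*(-5 - Y)² (B(a, Y) = 7*(-1 + (-4 - Y))² = 7*(-5 - Y)²)
(-30645 + w(-136))/(B(65, 91) + 12897) = (-30645 - 30*(-136))/(7*(5 + 91)² + 12897) = (-30645 + 4080)/(7*96² + 12897) = -26565/(7*9216 + 12897) = -26565/(64512 + 12897) = -26565/77409 = -26565*1/77409 = -8855/25803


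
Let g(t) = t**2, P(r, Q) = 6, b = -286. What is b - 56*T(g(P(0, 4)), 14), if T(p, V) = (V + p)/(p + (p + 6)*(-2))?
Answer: -683/3 ≈ -227.67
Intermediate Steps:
T(p, V) = (V + p)/(-12 - p) (T(p, V) = (V + p)/(p + (6 + p)*(-2)) = (V + p)/(p + (-12 - 2*p)) = (V + p)/(-12 - p))
b - 56*T(g(P(0, 4)), 14) = -286 - 56*(-1*14 - 1*6**2)/(12 + 6**2) = -286 - 56*(-14 - 1*36)/(12 + 36) = -286 - 56*(-14 - 36)/48 = -286 - 7*(-50)/6 = -286 - 56*(-25/24) = -286 + 175/3 = -683/3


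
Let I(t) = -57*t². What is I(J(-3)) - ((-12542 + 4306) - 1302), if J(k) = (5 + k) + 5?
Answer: 6745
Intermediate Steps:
J(k) = 10 + k
I(J(-3)) - ((-12542 + 4306) - 1302) = -57*(10 - 3)² - ((-12542 + 4306) - 1302) = -57*7² - (-8236 - 1302) = -57*49 - 1*(-9538) = -2793 + 9538 = 6745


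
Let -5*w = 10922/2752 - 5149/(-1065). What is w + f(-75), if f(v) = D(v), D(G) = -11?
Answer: -2174423/170400 ≈ -12.761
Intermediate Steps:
f(v) = -11
w = -300023/170400 (w = -(10922/2752 - 5149/(-1065))/5 = -(10922*(1/2752) - 5149*(-1/1065))/5 = -(127/32 + 5149/1065)/5 = -1/5*300023/34080 = -300023/170400 ≈ -1.7607)
w + f(-75) = -300023/170400 - 11 = -2174423/170400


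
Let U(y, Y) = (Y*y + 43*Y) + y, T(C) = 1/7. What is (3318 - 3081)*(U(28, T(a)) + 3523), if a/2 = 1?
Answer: 5907936/7 ≈ 8.4399e+5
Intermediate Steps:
a = 2 (a = 2*1 = 2)
T(C) = 1/7
U(y, Y) = y + 43*Y + Y*y (U(y, Y) = (43*Y + Y*y) + y = y + 43*Y + Y*y)
(3318 - 3081)*(U(28, T(a)) + 3523) = (3318 - 3081)*((28 + 43*(1/7) + (1/7)*28) + 3523) = 237*((28 + 43/7 + 4) + 3523) = 237*(267/7 + 3523) = 237*(24928/7) = 5907936/7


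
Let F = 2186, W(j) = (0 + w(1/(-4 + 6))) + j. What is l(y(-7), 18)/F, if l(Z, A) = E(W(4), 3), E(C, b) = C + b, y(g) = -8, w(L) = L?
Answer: 15/4372 ≈ 0.0034309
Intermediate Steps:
W(j) = ½ + j (W(j) = (0 + 1/(-4 + 6)) + j = (0 + 1/2) + j = (0 + ½) + j = ½ + j)
l(Z, A) = 15/2 (l(Z, A) = (½ + 4) + 3 = 9/2 + 3 = 15/2)
l(y(-7), 18)/F = (15/2)/2186 = (15/2)*(1/2186) = 15/4372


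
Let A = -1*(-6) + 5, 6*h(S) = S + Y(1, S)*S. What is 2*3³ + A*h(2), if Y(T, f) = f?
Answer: 65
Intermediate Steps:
h(S) = S/6 + S²/6 (h(S) = (S + S*S)/6 = (S + S²)/6 = S/6 + S²/6)
A = 11 (A = 6 + 5 = 11)
2*3³ + A*h(2) = 2*3³ + 11*((⅙)*2*(1 + 2)) = 2*27 + 11*((⅙)*2*3) = 54 + 11*1 = 54 + 11 = 65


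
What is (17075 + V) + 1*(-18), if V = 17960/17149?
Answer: 292528453/17149 ≈ 17058.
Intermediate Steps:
V = 17960/17149 (V = 17960*(1/17149) = 17960/17149 ≈ 1.0473)
(17075 + V) + 1*(-18) = (17075 + 17960/17149) + 1*(-18) = 292837135/17149 - 18 = 292528453/17149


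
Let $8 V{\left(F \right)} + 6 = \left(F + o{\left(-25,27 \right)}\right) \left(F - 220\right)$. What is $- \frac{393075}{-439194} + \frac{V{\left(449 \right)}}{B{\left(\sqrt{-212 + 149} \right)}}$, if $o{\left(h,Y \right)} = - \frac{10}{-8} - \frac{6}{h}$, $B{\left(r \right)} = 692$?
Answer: $\frac{791360861579}{40522966400} \approx 19.529$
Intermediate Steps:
$o{\left(h,Y \right)} = \frac{5}{4} - \frac{6}{h}$ ($o{\left(h,Y \right)} = \left(-10\right) \left(- \frac{1}{8}\right) - \frac{6}{h} = \frac{5}{4} - \frac{6}{h}$)
$V{\left(F \right)} = - \frac{3}{4} + \frac{\left(-220 + F\right) \left(\frac{149}{100} + F\right)}{8}$ ($V{\left(F \right)} = - \frac{3}{4} + \frac{\left(F + \left(\frac{5}{4} - \frac{6}{-25}\right)\right) \left(F - 220\right)}{8} = - \frac{3}{4} + \frac{\left(F + \left(\frac{5}{4} - - \frac{6}{25}\right)\right) \left(-220 + F\right)}{8} = - \frac{3}{4} + \frac{\left(F + \left(\frac{5}{4} + \frac{6}{25}\right)\right) \left(-220 + F\right)}{8} = - \frac{3}{4} + \frac{\left(F + \frac{149}{100}\right) \left(-220 + F\right)}{8} = - \frac{3}{4} + \frac{\left(\frac{149}{100} + F\right) \left(-220 + F\right)}{8} = - \frac{3}{4} + \frac{\left(-220 + F\right) \left(\frac{149}{100} + F\right)}{8}$)
$- \frac{393075}{-439194} + \frac{V{\left(449 \right)}}{B{\left(\sqrt{-212 + 149} \right)}} = - \frac{393075}{-439194} + \frac{- \frac{1669}{40} - \frac{9811099}{800} + \frac{449^{2}}{8}}{692} = \left(-393075\right) \left(- \frac{1}{439194}\right) + \left(- \frac{1669}{40} - \frac{9811099}{800} + \frac{1}{8} \cdot 201601\right) \frac{1}{692} = \frac{131025}{146398} + \left(- \frac{1669}{40} - \frac{9811099}{800} + \frac{201601}{8}\right) \frac{1}{692} = \frac{131025}{146398} + \frac{10315621}{800} \cdot \frac{1}{692} = \frac{131025}{146398} + \frac{10315621}{553600} = \frac{791360861579}{40522966400}$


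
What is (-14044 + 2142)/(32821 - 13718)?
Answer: -11902/19103 ≈ -0.62304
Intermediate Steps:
(-14044 + 2142)/(32821 - 13718) = -11902/19103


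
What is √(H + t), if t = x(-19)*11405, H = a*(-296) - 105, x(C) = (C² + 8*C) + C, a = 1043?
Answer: √1858117 ≈ 1363.1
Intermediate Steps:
x(C) = C² + 9*C
H = -308833 (H = 1043*(-296) - 105 = -308728 - 105 = -308833)
t = 2166950 (t = -19*(9 - 19)*11405 = -19*(-10)*11405 = 190*11405 = 2166950)
√(H + t) = √(-308833 + 2166950) = √1858117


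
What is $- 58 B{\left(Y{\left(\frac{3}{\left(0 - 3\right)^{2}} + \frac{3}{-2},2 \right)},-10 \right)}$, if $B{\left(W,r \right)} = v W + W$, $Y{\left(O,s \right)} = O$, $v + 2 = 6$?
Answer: $\frac{1015}{3} \approx 338.33$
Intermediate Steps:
$v = 4$ ($v = -2 + 6 = 4$)
$B{\left(W,r \right)} = 5 W$ ($B{\left(W,r \right)} = 4 W + W = 5 W$)
$- 58 B{\left(Y{\left(\frac{3}{\left(0 - 3\right)^{2}} + \frac{3}{-2},2 \right)},-10 \right)} = - 58 \cdot 5 \left(\frac{3}{\left(0 - 3\right)^{2}} + \frac{3}{-2}\right) = - 58 \cdot 5 \left(\frac{3}{\left(-3\right)^{2}} + 3 \left(- \frac{1}{2}\right)\right) = - 58 \cdot 5 \left(\frac{3}{9} - \frac{3}{2}\right) = - 58 \cdot 5 \left(3 \cdot \frac{1}{9} - \frac{3}{2}\right) = - 58 \cdot 5 \left(\frac{1}{3} - \frac{3}{2}\right) = - 58 \cdot 5 \left(- \frac{7}{6}\right) = \left(-58\right) \left(- \frac{35}{6}\right) = \frac{1015}{3}$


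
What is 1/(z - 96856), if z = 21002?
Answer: -1/75854 ≈ -1.3183e-5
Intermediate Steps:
1/(z - 96856) = 1/(21002 - 96856) = 1/(-75854) = -1/75854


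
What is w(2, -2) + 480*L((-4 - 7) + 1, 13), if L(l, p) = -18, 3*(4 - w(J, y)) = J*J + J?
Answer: -8638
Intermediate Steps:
w(J, y) = 4 - J/3 - J**2/3 (w(J, y) = 4 - (J*J + J)/3 = 4 - (J**2 + J)/3 = 4 - (J + J**2)/3 = 4 + (-J/3 - J**2/3) = 4 - J/3 - J**2/3)
w(2, -2) + 480*L((-4 - 7) + 1, 13) = (4 - 1/3*2 - 1/3*2**2) + 480*(-18) = (4 - 2/3 - 1/3*4) - 8640 = (4 - 2/3 - 4/3) - 8640 = 2 - 8640 = -8638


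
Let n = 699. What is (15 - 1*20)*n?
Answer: -3495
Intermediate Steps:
(15 - 1*20)*n = (15 - 1*20)*699 = (15 - 20)*699 = -5*699 = -3495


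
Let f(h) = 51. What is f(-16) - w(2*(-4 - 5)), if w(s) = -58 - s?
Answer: 91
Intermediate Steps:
f(-16) - w(2*(-4 - 5)) = 51 - (-58 - 2*(-4 - 5)) = 51 - (-58 - 2*(-9)) = 51 - (-58 - 1*(-18)) = 51 - (-58 + 18) = 51 - 1*(-40) = 51 + 40 = 91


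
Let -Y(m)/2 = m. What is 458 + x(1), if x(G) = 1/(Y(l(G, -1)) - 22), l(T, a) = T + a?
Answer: 10075/22 ≈ 457.95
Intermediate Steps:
Y(m) = -2*m
x(G) = 1/(-20 - 2*G) (x(G) = 1/(-2*(G - 1) - 22) = 1/(-2*(-1 + G) - 22) = 1/((2 - 2*G) - 22) = 1/(-20 - 2*G))
458 + x(1) = 458 - 1/(20 + 2*1) = 458 - 1/(20 + 2) = 458 - 1/22 = 10075/22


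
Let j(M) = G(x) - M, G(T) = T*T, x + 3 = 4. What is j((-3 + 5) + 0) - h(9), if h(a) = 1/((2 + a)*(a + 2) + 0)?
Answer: -122/121 ≈ -1.0083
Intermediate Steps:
x = 1 (x = -3 + 4 = 1)
G(T) = T²
h(a) = (2 + a)⁻² (h(a) = 1/((2 + a)*(2 + a) + 0) = 1/((2 + a)² + 0) = 1/((2 + a)²) = (2 + a)⁻²)
j(M) = 1 - M (j(M) = 1² - M = 1 - M)
j((-3 + 5) + 0) - h(9) = (1 - ((-3 + 5) + 0)) - 1/(2 + 9)² = (1 - (2 + 0)) - 1/11² = (1 - 1*2) - 1*1/121 = (1 - 2) - 1/121 = -1 - 1/121 = -122/121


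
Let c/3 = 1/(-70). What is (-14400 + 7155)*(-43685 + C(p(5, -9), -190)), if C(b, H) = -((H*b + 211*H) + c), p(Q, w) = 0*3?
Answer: 52090929/2 ≈ 2.6045e+7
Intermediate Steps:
c = -3/70 (c = 3/(-70) = 3*(-1/70) = -3/70 ≈ -0.042857)
p(Q, w) = 0
C(b, H) = 3/70 - 211*H - H*b (C(b, H) = -((H*b + 211*H) - 3/70) = -((211*H + H*b) - 3/70) = -(-3/70 + 211*H + H*b) = 3/70 - 211*H - H*b)
(-14400 + 7155)*(-43685 + C(p(5, -9), -190)) = (-14400 + 7155)*(-43685 + (3/70 - 211*(-190) - 1*(-190)*0)) = -7245*(-43685 + (3/70 + 40090 + 0)) = -7245*(-43685 + 2806303/70) = -7245*(-251647/70) = 52090929/2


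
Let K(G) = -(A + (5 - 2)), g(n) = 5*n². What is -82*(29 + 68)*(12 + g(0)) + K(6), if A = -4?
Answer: -95447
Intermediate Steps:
K(G) = 1 (K(G) = -(-4 + (5 - 2)) = -(-4 + 3) = -1*(-1) = 1)
-82*(29 + 68)*(12 + g(0)) + K(6) = -82*(29 + 68)*(12 + 5*0²) + 1 = -7954*(12 + 5*0) + 1 = -7954*(12 + 0) + 1 = -7954*12 + 1 = -82*1164 + 1 = -95448 + 1 = -95447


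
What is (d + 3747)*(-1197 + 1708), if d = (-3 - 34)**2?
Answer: 2614276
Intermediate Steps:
d = 1369 (d = (-37)**2 = 1369)
(d + 3747)*(-1197 + 1708) = (1369 + 3747)*(-1197 + 1708) = 5116*511 = 2614276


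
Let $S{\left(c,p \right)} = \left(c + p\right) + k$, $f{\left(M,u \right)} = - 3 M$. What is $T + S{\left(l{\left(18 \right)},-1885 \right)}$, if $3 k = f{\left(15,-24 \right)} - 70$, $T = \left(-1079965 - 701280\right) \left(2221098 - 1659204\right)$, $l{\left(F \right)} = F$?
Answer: $- \frac{3002612639806}{3} \approx -1.0009 \cdot 10^{12}$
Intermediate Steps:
$T = -1000870878030$ ($T = \left(-1781245\right) 561894 = -1000870878030$)
$k = - \frac{115}{3}$ ($k = \frac{\left(-3\right) 15 - 70}{3} = \frac{-45 - 70}{3} = \frac{1}{3} \left(-115\right) = - \frac{115}{3} \approx -38.333$)
$S{\left(c,p \right)} = - \frac{115}{3} + c + p$ ($S{\left(c,p \right)} = \left(c + p\right) - \frac{115}{3} = - \frac{115}{3} + c + p$)
$T + S{\left(l{\left(18 \right)},-1885 \right)} = -1000870878030 - \frac{5716}{3} = - \frac{3002612639806}{3}$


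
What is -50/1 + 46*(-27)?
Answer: -1292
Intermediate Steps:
-50/1 + 46*(-27) = -50*1 - 1242 = -50 - 1242 = -1292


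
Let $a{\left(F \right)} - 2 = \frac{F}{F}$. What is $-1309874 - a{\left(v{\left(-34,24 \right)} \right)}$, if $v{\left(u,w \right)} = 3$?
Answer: $-1309877$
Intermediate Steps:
$a{\left(F \right)} = 3$ ($a{\left(F \right)} = 2 + \frac{F}{F} = 2 + 1 = 3$)
$-1309874 - a{\left(v{\left(-34,24 \right)} \right)} = -1309874 - 3 = -1309877$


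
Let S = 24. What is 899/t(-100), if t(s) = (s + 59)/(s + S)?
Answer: 68324/41 ≈ 1666.4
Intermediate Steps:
t(s) = (59 + s)/(24 + s) (t(s) = (s + 59)/(s + 24) = (59 + s)/(24 + s))
899/t(-100) = 899/(((59 - 100)/(24 - 100))) = 899/((-41/(-76))) = 899/((-1/76*(-41))) = 899/(41/76) = 899*(76/41) = 68324/41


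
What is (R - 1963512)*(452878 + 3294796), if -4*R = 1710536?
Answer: -8961235694404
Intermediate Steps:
R = -427634 (R = -¼*1710536 = -427634)
(R - 1963512)*(452878 + 3294796) = (-427634 - 1963512)*(452878 + 3294796) = -2391146*3747674 = -8961235694404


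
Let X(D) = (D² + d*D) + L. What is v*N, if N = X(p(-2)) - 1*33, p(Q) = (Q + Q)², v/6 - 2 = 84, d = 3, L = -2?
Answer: 138804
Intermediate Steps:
v = 516 (v = 12 + 6*84 = 12 + 504 = 516)
p(Q) = 4*Q² (p(Q) = (2*Q)² = 4*Q²)
X(D) = -2 + D² + 3*D (X(D) = (D² + 3*D) - 2 = -2 + D² + 3*D)
N = 269 (N = (-2 + (4*(-2)²)² + 3*(4*(-2)²)) - 1*33 = (-2 + (4*4)² + 3*(4*4)) - 33 = (-2 + 16² + 3*16) - 33 = (-2 + 256 + 48) - 33 = 302 - 33 = 269)
v*N = 516*269 = 138804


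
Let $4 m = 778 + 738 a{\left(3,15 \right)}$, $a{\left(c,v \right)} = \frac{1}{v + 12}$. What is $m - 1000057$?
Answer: $- \frac{2999567}{3} \approx -9.9986 \cdot 10^{5}$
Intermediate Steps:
$a{\left(c,v \right)} = \frac{1}{12 + v}$
$m = \frac{604}{3}$ ($m = \frac{778 + \frac{738}{12 + 15}}{4} = \frac{778 + \frac{738}{27}}{4} = \frac{778 + 738 \cdot \frac{1}{27}}{4} = \frac{778 + \frac{82}{3}}{4} = \frac{1}{4} \cdot \frac{2416}{3} = \frac{604}{3} \approx 201.33$)
$m - 1000057 = \frac{604}{3} - 1000057 = - \frac{2999567}{3}$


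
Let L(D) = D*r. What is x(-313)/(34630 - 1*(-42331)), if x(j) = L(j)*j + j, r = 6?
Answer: 587501/76961 ≈ 7.6338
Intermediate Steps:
L(D) = 6*D (L(D) = D*6 = 6*D)
x(j) = j + 6*j² (x(j) = (6*j)*j + j = 6*j² + j = j + 6*j²)
x(-313)/(34630 - 1*(-42331)) = (-313*(1 + 6*(-313)))/(34630 - 1*(-42331)) = (-313*(1 - 1878))/(34630 + 42331) = -313*(-1877)/76961 = 587501*(1/76961) = 587501/76961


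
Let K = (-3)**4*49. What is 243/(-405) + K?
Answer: 19842/5 ≈ 3968.4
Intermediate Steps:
K = 3969 (K = 81*49 = 3969)
243/(-405) + K = 243/(-405) + 3969 = 243*(-1/405) + 3969 = -3/5 + 3969 = 19842/5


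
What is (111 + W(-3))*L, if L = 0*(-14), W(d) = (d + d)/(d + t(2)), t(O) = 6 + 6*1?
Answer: 0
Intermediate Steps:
t(O) = 12 (t(O) = 6 + 6 = 12)
W(d) = 2*d/(12 + d) (W(d) = (d + d)/(d + 12) = (2*d)/(12 + d) = 2*d/(12 + d))
L = 0
(111 + W(-3))*L = (111 + 2*(-3)/(12 - 3))*0 = (111 + 2*(-3)/9)*0 = (111 + 2*(-3)*(⅑))*0 = (111 - ⅔)*0 = (331/3)*0 = 0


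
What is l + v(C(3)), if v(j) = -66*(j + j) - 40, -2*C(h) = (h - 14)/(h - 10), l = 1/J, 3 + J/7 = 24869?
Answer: 11090237/174062 ≈ 63.714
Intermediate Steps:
J = 174062 (J = -21 + 7*24869 = -21 + 174083 = 174062)
l = 1/174062 ≈ 5.7451e-6
C(h) = -(-14 + h)/(2*(-10 + h)) (C(h) = -(h - 14)/(2*(h - 10)) = -(-14 + h)/(2*(-10 + h)))
v(j) = -40 - 132*j (v(j) = -132*j - 40 = -40 - 132*j)
l + v(C(3)) = 1/174062 + (-40 - 66*(14 - 1*3)/(-10 + 3)) = 1/174062 + (-40 - 66*(14 - 3)/(-7)) = 1/174062 + (-40 - 66*(-1)*11/7) = 1/174062 + (-40 - 132*(-11/14)) = 1/174062 + (-40 + 726/7) = 1/174062 + 446/7 = 11090237/174062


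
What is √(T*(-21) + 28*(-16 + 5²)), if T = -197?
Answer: √4389 ≈ 66.250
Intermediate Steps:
√(T*(-21) + 28*(-16 + 5²)) = √(-197*(-21) + 28*(-16 + 5²)) = √(4137 + 28*(-16 + 25)) = √(4137 + 28*9) = √(4137 + 252) = √4389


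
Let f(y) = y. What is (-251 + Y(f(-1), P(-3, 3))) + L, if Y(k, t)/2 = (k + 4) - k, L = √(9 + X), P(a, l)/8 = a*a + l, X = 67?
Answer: -243 + 2*√19 ≈ -234.28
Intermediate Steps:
P(a, l) = 8*l + 8*a² (P(a, l) = 8*(a*a + l) = 8*(a² + l) = 8*(l + a²) = 8*l + 8*a²)
L = 2*√19 (L = √(9 + 67) = √76 = 2*√19 ≈ 8.7178)
Y(k, t) = 8 (Y(k, t) = 2*((k + 4) - k) = 2*((4 + k) - k) = 2*4 = 8)
(-251 + Y(f(-1), P(-3, 3))) + L = (-251 + 8) + 2*√19 = -243 + 2*√19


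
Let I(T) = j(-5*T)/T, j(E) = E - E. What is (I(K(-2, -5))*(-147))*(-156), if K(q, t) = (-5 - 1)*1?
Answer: 0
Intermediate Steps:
j(E) = 0
K(q, t) = -6 (K(q, t) = -6*1 = -6)
I(T) = 0 (I(T) = 0/T = 0)
(I(K(-2, -5))*(-147))*(-156) = (0*(-147))*(-156) = 0*(-156) = 0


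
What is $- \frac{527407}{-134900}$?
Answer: $\frac{527407}{134900} \approx 3.9096$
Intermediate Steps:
$- \frac{527407}{-134900} = - \frac{527407 \left(-1\right)}{134900} = \left(-1\right) \left(- \frac{527407}{134900}\right) = \frac{527407}{134900}$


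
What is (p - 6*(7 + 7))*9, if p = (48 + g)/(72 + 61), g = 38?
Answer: -99774/133 ≈ -750.18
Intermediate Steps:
p = 86/133 (p = (48 + 38)/(72 + 61) = 86/133 ≈ 0.64662)
(p - 6*(7 + 7))*9 = (86/133 - 6*(7 + 7))*9 = (86/133 - 6*14)*9 = (86/133 - 84)*9 = -11086/133*9 = -99774/133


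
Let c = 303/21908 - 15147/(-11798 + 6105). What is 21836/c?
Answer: 2723434919984/333565455 ≈ 8164.6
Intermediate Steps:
c = 333565455/124722244 (c = 303*(1/21908) - 15147/(-5693) = 303/21908 - 15147*(-1/5693) = 303/21908 + 15147/5693 = 333565455/124722244 ≈ 2.6745)
21836/c = 21836/(333565455/124722244) = 21836*(124722244/333565455) = 2723434919984/333565455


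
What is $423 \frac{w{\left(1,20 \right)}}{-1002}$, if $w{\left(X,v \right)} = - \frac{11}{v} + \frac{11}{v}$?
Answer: $0$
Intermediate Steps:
$w{\left(X,v \right)} = 0$
$423 \frac{w{\left(1,20 \right)}}{-1002} = 423 \frac{0}{-1002} = 423 \cdot 0 \left(- \frac{1}{1002}\right) = 423 \cdot 0 = 0$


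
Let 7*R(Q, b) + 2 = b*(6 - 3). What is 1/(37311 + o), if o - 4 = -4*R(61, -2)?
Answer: 7/261237 ≈ 2.6796e-5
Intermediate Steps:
R(Q, b) = -2/7 + 3*b/7 (R(Q, b) = -2/7 + (b*(6 - 3))/7 = -2/7 + (b*3)/7 = -2/7 + (3*b)/7 = -2/7 + 3*b/7)
o = 60/7 (o = 4 - 4*(-2/7 + (3/7)*(-2)) = 4 - 4*(-2/7 - 6/7) = 4 - 4*(-8/7) = 4 + 32/7 = 60/7 ≈ 8.5714)
1/(37311 + o) = 1/(37311 + 60/7) = 1/(261237/7) = 7/261237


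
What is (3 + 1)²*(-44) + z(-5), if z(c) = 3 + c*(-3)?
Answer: -686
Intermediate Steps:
z(c) = 3 - 3*c
(3 + 1)²*(-44) + z(-5) = (3 + 1)²*(-44) + (3 - 3*(-5)) = 4²*(-44) + (3 + 15) = 16*(-44) + 18 = -704 + 18 = -686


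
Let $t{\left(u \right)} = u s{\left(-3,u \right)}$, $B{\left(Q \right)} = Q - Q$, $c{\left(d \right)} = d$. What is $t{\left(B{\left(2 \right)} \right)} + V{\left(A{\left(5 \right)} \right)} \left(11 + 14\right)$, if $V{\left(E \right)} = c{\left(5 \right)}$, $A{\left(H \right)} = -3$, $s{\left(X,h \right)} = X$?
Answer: $125$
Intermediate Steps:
$V{\left(E \right)} = 5$
$B{\left(Q \right)} = 0$
$t{\left(u \right)} = - 3 u$ ($t{\left(u \right)} = u \left(-3\right) = - 3 u$)
$t{\left(B{\left(2 \right)} \right)} + V{\left(A{\left(5 \right)} \right)} \left(11 + 14\right) = \left(-3\right) 0 + 5 \left(11 + 14\right) = 0 + 5 \cdot 25 = 0 + 125 = 125$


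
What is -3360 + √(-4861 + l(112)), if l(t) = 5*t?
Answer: -3360 + I*√4301 ≈ -3360.0 + 65.582*I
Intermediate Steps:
-3360 + √(-4861 + l(112)) = -3360 + √(-4861 + 5*112) = -3360 + √(-4861 + 560) = -3360 + √(-4301) = -3360 + I*√4301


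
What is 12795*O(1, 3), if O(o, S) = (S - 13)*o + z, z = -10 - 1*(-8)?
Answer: -153540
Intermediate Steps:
z = -2 (z = -10 + 8 = -2)
O(o, S) = -2 + o*(-13 + S) (O(o, S) = (S - 13)*o - 2 = (-13 + S)*o - 2 = o*(-13 + S) - 2 = -2 + o*(-13 + S))
12795*O(1, 3) = 12795*(-2 - 13*1 + 3*1) = 12795*(-2 - 13 + 3) = 12795*(-12) = -153540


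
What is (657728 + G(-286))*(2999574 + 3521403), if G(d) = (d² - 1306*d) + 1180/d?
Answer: 1037905630955010/143 ≈ 7.2581e+12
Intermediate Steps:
G(d) = d² - 1306*d + 1180/d
(657728 + G(-286))*(2999574 + 3521403) = (657728 + (1180 + (-286)²*(-1306 - 286))/(-286))*(2999574 + 3521403) = (657728 - (1180 + 81796*(-1592))/286)*6520977 = (657728 - (1180 - 130219232)/286)*6520977 = (657728 - 1/286*(-130218052))*6520977 = (657728 + 65109026/143)*6520977 = (159164130/143)*6520977 = 1037905630955010/143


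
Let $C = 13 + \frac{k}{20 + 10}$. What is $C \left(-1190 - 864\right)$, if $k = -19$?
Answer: $- \frac{381017}{15} \approx -25401.0$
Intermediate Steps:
$C = \frac{371}{30}$ ($C = 13 - \frac{19}{20 + 10} = 13 - \frac{19}{30} = \frac{371}{30} \approx 12.367$)
$C \left(-1190 - 864\right) = \frac{371 \left(-1190 - 864\right)}{30} = \frac{371}{30} \left(-2054\right) = - \frac{381017}{15}$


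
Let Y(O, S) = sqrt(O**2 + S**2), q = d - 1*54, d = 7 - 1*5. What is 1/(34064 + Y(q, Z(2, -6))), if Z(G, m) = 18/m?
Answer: 34064/1160353383 - sqrt(2713)/1160353383 ≈ 2.9312e-5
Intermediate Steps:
d = 2 (d = 7 - 5 = 2)
q = -52 (q = 2 - 1*54 = 2 - 54 = -52)
1/(34064 + Y(q, Z(2, -6))) = 1/(34064 + sqrt((-52)**2 + (18/(-6))**2)) = 1/(34064 + sqrt(2704 + (18*(-1/6))**2)) = 1/(34064 + sqrt(2704 + (-3)**2)) = 1/(34064 + sqrt(2704 + 9)) = 1/(34064 + sqrt(2713))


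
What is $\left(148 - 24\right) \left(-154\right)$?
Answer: $-19096$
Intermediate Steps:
$\left(148 - 24\right) \left(-154\right) = 124 \left(-154\right) = -19096$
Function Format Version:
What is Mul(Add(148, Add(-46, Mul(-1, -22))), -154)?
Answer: -19096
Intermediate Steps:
Mul(Add(148, Add(-46, Mul(-1, -22))), -154) = Mul(Add(148, Add(-46, 22)), -154) = Mul(Add(148, -24), -154) = Mul(124, -154) = -19096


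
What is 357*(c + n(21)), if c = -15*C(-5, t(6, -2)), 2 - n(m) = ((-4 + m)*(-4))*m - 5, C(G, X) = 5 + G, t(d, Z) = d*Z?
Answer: 512295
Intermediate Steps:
t(d, Z) = Z*d
n(m) = 7 - m*(16 - 4*m) (n(m) = 2 - (((-4 + m)*(-4))*m - 5) = 2 - ((16 - 4*m)*m - 5) = 2 - (m*(16 - 4*m) - 5) = 2 - (-5 + m*(16 - 4*m)) = 2 + (5 - m*(16 - 4*m)) = 7 - m*(16 - 4*m))
c = 0 (c = -15*(5 - 5) = -15*0 = 0)
357*(c + n(21)) = 357*(0 + (7 - 16*21 + 4*21²)) = 357*(0 + (7 - 336 + 4*441)) = 357*(0 + (7 - 336 + 1764)) = 357*(0 + 1435) = 357*1435 = 512295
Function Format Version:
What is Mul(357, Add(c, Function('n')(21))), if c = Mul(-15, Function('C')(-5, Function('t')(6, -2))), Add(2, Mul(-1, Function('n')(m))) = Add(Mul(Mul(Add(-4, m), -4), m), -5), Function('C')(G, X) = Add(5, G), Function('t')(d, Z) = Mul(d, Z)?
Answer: 512295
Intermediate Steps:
Function('t')(d, Z) = Mul(Z, d)
Function('n')(m) = Add(7, Mul(-1, m, Add(16, Mul(-4, m)))) (Function('n')(m) = Add(2, Mul(-1, Add(Mul(Mul(Add(-4, m), -4), m), -5))) = Add(2, Mul(-1, Add(Mul(Add(16, Mul(-4, m)), m), -5))) = Add(2, Mul(-1, Add(Mul(m, Add(16, Mul(-4, m))), -5))) = Add(2, Mul(-1, Add(-5, Mul(m, Add(16, Mul(-4, m)))))) = Add(2, Add(5, Mul(-1, m, Add(16, Mul(-4, m))))) = Add(7, Mul(-1, m, Add(16, Mul(-4, m)))))
c = 0 (c = Mul(-15, Add(5, -5)) = Mul(-15, 0) = 0)
Mul(357, Add(c, Function('n')(21))) = Mul(357, Add(0, Add(7, Mul(-16, 21), Mul(4, Pow(21, 2))))) = Mul(357, Add(0, Add(7, -336, Mul(4, 441)))) = Mul(357, Add(0, Add(7, -336, 1764))) = Mul(357, Add(0, 1435)) = Mul(357, 1435) = 512295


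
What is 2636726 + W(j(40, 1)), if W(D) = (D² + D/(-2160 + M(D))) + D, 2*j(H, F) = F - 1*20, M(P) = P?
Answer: 45764418029/17356 ≈ 2.6368e+6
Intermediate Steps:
j(H, F) = -10 + F/2 (j(H, F) = (F - 1*20)/2 = (F - 20)/2 = (-20 + F)/2 = -10 + F/2)
W(D) = D + D² + D/(-2160 + D) (W(D) = (D² + D/(-2160 + D)) + D = D + D² + D/(-2160 + D))
2636726 + W(j(40, 1)) = 2636726 + (-10 + (½)*1)*(-2159 + (-10 + (½)*1)² - 2159*(-10 + (½)*1))/(-2160 + (-10 + (½)*1)) = 2636726 + (-10 + ½)*(-2159 + (-10 + ½)² - 2159*(-10 + ½))/(-2160 + (-10 + ½)) = 2636726 - 19*(-2159 + (-19/2)² - 2159*(-19/2))/(2*(-2160 - 19/2)) = 2636726 - 19*(-2159 + 361/4 + 41021/2)/(2*(-4339/2)) = 2636726 - 19/2*(-2/4339)*73767/4 = 2636726 + 1401573/17356 = 45764418029/17356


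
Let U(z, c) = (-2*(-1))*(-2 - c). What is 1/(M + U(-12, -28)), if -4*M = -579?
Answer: 4/787 ≈ 0.0050826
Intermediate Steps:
U(z, c) = -4 - 2*c (U(z, c) = 2*(-2 - c) = -4 - 2*c)
M = 579/4 (M = -¼*(-579) = 579/4 ≈ 144.75)
1/(M + U(-12, -28)) = 1/(579/4 + (-4 - 2*(-28))) = 1/(579/4 + (-4 + 56)) = 1/(579/4 + 52) = 1/(787/4) = 4/787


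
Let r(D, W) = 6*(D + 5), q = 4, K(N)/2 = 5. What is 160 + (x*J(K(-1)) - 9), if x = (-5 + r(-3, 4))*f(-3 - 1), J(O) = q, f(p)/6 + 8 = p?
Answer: -1865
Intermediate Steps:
K(N) = 10 (K(N) = 2*5 = 10)
f(p) = -48 + 6*p
r(D, W) = 30 + 6*D (r(D, W) = 6*(5 + D) = 30 + 6*D)
J(O) = 4
x = -504 (x = (-5 + (30 + 6*(-3)))*(-48 + 6*(-3 - 1)) = (-5 + (30 - 18))*(-48 + 6*(-4)) = (-5 + 12)*(-48 - 24) = 7*(-72) = -504)
160 + (x*J(K(-1)) - 9) = 160 + (-504*4 - 9) = 160 + (-2016 - 9) = 160 - 2025 = -1865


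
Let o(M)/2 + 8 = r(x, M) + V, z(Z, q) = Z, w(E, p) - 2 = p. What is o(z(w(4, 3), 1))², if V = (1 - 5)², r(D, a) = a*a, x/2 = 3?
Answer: 4356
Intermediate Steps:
x = 6 (x = 2*3 = 6)
w(E, p) = 2 + p
r(D, a) = a²
V = 16 (V = (-4)² = 16)
o(M) = 16 + 2*M² (o(M) = -16 + 2*(M² + 16) = -16 + 2*(16 + M²) = -16 + (32 + 2*M²) = 16 + 2*M²)
o(z(w(4, 3), 1))² = (16 + 2*(2 + 3)²)² = (16 + 2*5²)² = (16 + 2*25)² = (16 + 50)² = 66² = 4356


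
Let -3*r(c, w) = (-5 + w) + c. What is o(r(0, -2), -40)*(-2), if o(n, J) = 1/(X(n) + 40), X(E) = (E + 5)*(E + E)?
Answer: -9/334 ≈ -0.026946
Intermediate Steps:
r(c, w) = 5/3 - c/3 - w/3 (r(c, w) = -((-5 + w) + c)/3 = -(-5 + c + w)/3 = 5/3 - c/3 - w/3)
X(E) = 2*E*(5 + E) (X(E) = (5 + E)*(2*E) = 2*E*(5 + E))
o(n, J) = 1/(40 + 2*n*(5 + n)) (o(n, J) = 1/(2*n*(5 + n) + 40) = 1/(40 + 2*n*(5 + n)))
o(r(0, -2), -40)*(-2) = (1/(2*(20 + (5/3 - 1/3*0 - 1/3*(-2))*(5 + (5/3 - 1/3*0 - 1/3*(-2))))))*(-2) = (1/(2*(20 + (5/3 + 0 + 2/3)*(5 + (5/3 + 0 + 2/3)))))*(-2) = (1/(2*(20 + 7*(5 + 7/3)/3)))*(-2) = (1/(2*(20 + (7/3)*(22/3))))*(-2) = (1/(2*(20 + 154/9)))*(-2) = (1/(2*(334/9)))*(-2) = ((1/2)*(9/334))*(-2) = (9/668)*(-2) = -9/334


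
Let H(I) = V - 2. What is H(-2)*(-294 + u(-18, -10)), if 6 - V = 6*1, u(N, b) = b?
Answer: 608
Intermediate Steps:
V = 0 (V = 6 - 6 = 0)
H(I) = -2 (H(I) = 0 - 2 = -2)
H(-2)*(-294 + u(-18, -10)) = -2*(-294 - 10) = -2*(-304) = 608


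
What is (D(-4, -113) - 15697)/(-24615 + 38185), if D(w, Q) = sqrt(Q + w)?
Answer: -15697/13570 + 3*I*sqrt(13)/13570 ≈ -1.1567 + 0.0007971*I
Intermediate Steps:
(D(-4, -113) - 15697)/(-24615 + 38185) = (sqrt(-113 - 4) - 15697)/(-24615 + 38185) = (sqrt(-117) - 15697)/13570 = (3*I*sqrt(13) - 15697)*(1/13570) = (-15697 + 3*I*sqrt(13))*(1/13570) = -15697/13570 + 3*I*sqrt(13)/13570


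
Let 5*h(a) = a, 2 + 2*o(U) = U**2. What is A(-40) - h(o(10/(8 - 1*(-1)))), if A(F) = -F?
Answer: 16231/405 ≈ 40.077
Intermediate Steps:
o(U) = -1 + U**2/2
h(a) = a/5
A(-40) - h(o(10/(8 - 1*(-1)))) = -1*(-40) - (-1 + (10/(8 - 1*(-1)))**2/2)/5 = 40 - (-1 + (10/(8 + 1))**2/2)/5 = 40 - (-1 + (10/9)**2/2)/5 = 40 - (-1 + (1/2)*(100/81))/5 = 40 - (-1 + 50/81)/5 = 40 - (-31)/(5*81) = 40 - 1*(-31/405) = 40 + 31/405 = 16231/405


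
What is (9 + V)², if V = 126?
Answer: 18225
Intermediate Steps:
(9 + V)² = (9 + 126)² = 135² = 18225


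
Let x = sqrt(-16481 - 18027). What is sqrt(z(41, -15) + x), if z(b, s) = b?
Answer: sqrt(41 + 2*I*sqrt(8627)) ≈ 10.753 + 8.6381*I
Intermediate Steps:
x = 2*I*sqrt(8627) (x = sqrt(-34508) = 2*I*sqrt(8627) ≈ 185.76*I)
sqrt(z(41, -15) + x) = sqrt(41 + 2*I*sqrt(8627))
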